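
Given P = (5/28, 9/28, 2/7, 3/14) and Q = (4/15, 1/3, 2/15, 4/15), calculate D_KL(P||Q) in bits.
0.1264 bits

KL divergence: D_KL(P||Q) = Σ p(x) log(p(x)/q(x))

Computing term by term:
  x=0: 5/28 × log_2[(5/28)/(4/15)] = 5/28 × -0.5785 = -0.1033
  x=1: 9/28 × log_2[(9/28)/(1/3)] = 9/28 × -0.0525 = -0.0169
  x=2: 2/7 × log_2[(2/7)/(2/15)] = 2/7 × 1.0995 = 0.3142
  x=3: 3/14 × log_2[(3/14)/(4/15)] = 3/14 × -0.3155 = -0.0676

D_KL(P||Q) = 0.1264 bits

Note: KL divergence is always non-negative and equals 0 iff P = Q.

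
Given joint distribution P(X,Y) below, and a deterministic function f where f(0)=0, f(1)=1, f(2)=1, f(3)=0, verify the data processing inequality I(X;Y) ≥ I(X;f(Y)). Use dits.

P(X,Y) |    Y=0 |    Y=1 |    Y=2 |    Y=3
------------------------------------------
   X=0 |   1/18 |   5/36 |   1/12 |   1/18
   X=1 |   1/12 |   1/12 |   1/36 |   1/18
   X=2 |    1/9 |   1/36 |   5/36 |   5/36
I(X;Y) = 0.0413, I(X;f(Y)) = 0.0125, inequality holds: 0.0413 ≥ 0.0125

Data Processing Inequality: For any Markov chain X → Y → Z, we have I(X;Y) ≥ I(X;Z).

Here Z = f(Y) is a deterministic function of Y, forming X → Y → Z.

Original I(X;Y) = 0.0413 dits

After applying f:
P(X,Z) where Z=f(Y):
- P(X,Z=0) = P(X,Y=0) + P(X,Y=3)
- P(X,Z=1) = P(X,Y=1) + P(X,Y=2)

I(X;Z) = I(X;f(Y)) = 0.0125 dits

Verification: 0.0413 ≥ 0.0125 ✓

Information cannot be created by processing; the function f can only lose information about X.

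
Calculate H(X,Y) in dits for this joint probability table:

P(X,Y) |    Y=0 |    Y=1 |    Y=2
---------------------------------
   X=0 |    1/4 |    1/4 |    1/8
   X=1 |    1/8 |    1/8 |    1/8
0.7526 dits

Joint entropy is H(X,Y) = -Σ_{x,y} p(x,y) log p(x,y).

Summing over all non-zero entries:
H(X,Y) = -[1/4·log_10(1/4) + 1/4·log_10(1/4) + 1/8·log_10(1/8) + 1/8·log_10(1/8) + 1/8·log_10(1/8) + 1/8·log_10(1/8)]
H(X,Y) = 0.7526 dits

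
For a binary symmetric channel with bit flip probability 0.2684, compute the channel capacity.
0.1608 bits

For a binary symmetric channel (BSC) with error probability p:
Capacity C = 1 - H(p) bits per symbol

where H(p) = -p log₂(p) - (1-p) log₂(1-p) is the binary entropy function.

H(0.2684) = 0.8392 bits
C = 1 - 0.8392 = 0.1608 bits per symbol

This means we can reliably transmit up to 0.1608 bits of information per channel use.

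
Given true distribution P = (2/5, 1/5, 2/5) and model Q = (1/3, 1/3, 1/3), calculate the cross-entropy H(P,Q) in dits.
0.4771 dits

Cross-entropy: H(P,Q) = -Σ p(x) log q(x)

Alternatively: H(P,Q) = H(P) + D_KL(P||Q)
H(P) = 0.4581 dits
D_KL(P||Q) = 0.0190 dits

H(P,Q) = 0.4581 + 0.0190 = 0.4771 dits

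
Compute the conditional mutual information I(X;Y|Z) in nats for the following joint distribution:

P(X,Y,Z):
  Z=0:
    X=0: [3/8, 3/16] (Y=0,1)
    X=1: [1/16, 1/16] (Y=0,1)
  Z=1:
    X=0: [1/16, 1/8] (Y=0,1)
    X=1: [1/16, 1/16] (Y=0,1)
0.0103 nats

Conditional mutual information: I(X;Y|Z) = H(X|Z) + H(Y|Z) - H(X,Y|Z)

H(Z) = 0.6211
H(X,Z) = 1.1574 → H(X|Z) = 0.5363
H(Y,Z) = 1.2820 → H(Y|Z) = 0.6610
H(X,Y,Z) = 1.8080 → H(X,Y|Z) = 1.1870

I(X;Y|Z) = 0.5363 + 0.6610 - 1.1870 = 0.0103 nats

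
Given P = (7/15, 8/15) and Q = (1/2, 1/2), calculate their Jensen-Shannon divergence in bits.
0.0008 bits

Jensen-Shannon divergence is:
JSD(P||Q) = 0.5 × D_KL(P||M) + 0.5 × D_KL(Q||M)
where M = 0.5 × (P + Q) is the mixture distribution.

M = 0.5 × (7/15, 8/15) + 0.5 × (1/2, 1/2) = (0.483333, 0.516667)

D_KL(P||M) = 0.0008 bits
D_KL(Q||M) = 0.0008 bits

JSD(P||Q) = 0.5 × 0.0008 + 0.5 × 0.0008 = 0.0008 bits

Unlike KL divergence, JSD is symmetric and bounded: 0 ≤ JSD ≤ log(2).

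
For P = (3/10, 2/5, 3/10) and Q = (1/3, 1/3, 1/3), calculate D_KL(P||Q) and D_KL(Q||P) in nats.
D_KL(P||Q) = 0.0097, D_KL(Q||P) = 0.0095

KL divergence is not symmetric: D_KL(P||Q) ≠ D_KL(Q||P) in general.

D_KL(P||Q) = 0.0097 nats
D_KL(Q||P) = 0.0095 nats

No, they are not equal!

This asymmetry is why KL divergence is not a true distance metric.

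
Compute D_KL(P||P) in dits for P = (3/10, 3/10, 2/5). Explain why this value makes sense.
0.0000 dits

KL divergence satisfies the Gibbs inequality: D_KL(P||Q) ≥ 0 for all distributions P, Q.

D_KL(P||Q) = Σ p(x) log(p(x)/q(x))
Each term is p(x) × log_10(p(x)/p(x)) = p(x) × log_10(1) = 0, so the sum is 0.
D_KL(P||Q) = 0.0000 dits

When P = Q, the KL divergence is exactly 0, as there is no 'divergence' between identical distributions.

This non-negativity is a fundamental property: relative entropy cannot be negative because it measures how different Q is from P.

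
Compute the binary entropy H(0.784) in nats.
0.5218 nats

The binary entropy function is:
H(p) = -p log(p) - (1-p) log(1-p)

H(0.784) = -0.784 × log_e(0.784) - 0.216 × log_e(0.216)
H(0.784) = 0.5218 nats

Note: Binary entropy is maximized at p=0.5 (H=1 bit) and minimized at p=0 or p=1 (H=0).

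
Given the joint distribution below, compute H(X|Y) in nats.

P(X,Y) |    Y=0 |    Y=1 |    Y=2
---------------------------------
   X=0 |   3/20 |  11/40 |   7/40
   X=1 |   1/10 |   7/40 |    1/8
0.6727 nats

Using the chain rule: H(X|Y) = H(X,Y) - H(Y)

First, compute H(X,Y) = 1.7398 nats

Marginal P(Y) = (1/4, 9/20, 3/10)
H(Y) = 1.0671 nats

H(X|Y) = H(X,Y) - H(Y) = 1.7398 - 1.0671 = 0.6727 nats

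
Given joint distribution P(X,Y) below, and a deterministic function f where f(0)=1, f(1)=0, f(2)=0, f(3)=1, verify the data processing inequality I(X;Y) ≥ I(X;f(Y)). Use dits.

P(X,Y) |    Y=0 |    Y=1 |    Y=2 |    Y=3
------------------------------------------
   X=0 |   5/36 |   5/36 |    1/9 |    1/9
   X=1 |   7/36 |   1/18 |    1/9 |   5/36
I(X;Y) = 0.0107, I(X;f(Y)) = 0.0062, inequality holds: 0.0107 ≥ 0.0062

Data Processing Inequality: For any Markov chain X → Y → Z, we have I(X;Y) ≥ I(X;Z).

Here Z = f(Y) is a deterministic function of Y, forming X → Y → Z.

Original I(X;Y) = 0.0107 dits

After applying f:
P(X,Z) where Z=f(Y):
- P(X,Z=0) = P(X,Y=1) + P(X,Y=2)
- P(X,Z=1) = P(X,Y=0) + P(X,Y=3)

I(X;Z) = I(X;f(Y)) = 0.0062 dits

Verification: 0.0107 ≥ 0.0062 ✓

Information cannot be created by processing; the function f can only lose information about X.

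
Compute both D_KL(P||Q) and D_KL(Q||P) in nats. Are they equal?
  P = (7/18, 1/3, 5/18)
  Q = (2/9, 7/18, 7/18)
D_KL(P||Q) = 0.0728, D_KL(Q||P) = 0.0664

KL divergence is not symmetric: D_KL(P||Q) ≠ D_KL(Q||P) in general.

D_KL(P||Q) = 0.0728 nats
D_KL(Q||P) = 0.0664 nats

No, they are not equal!

This asymmetry is why KL divergence is not a true distance metric.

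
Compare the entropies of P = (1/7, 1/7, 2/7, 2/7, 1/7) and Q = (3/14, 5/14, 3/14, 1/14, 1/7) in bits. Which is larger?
P

Computing entropies in bits:
H(P) = 2.2359
H(Q) = 2.1560

Distribution P has higher entropy.

Intuition: The distribution closer to uniform (more spread out) has higher entropy.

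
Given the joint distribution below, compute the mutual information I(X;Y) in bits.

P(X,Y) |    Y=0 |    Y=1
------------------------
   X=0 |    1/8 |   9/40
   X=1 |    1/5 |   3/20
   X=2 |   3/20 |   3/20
0.0243 bits

Mutual information: I(X;Y) = H(X) + H(Y) - H(X,Y)

Marginals:
P(X) = (7/20, 7/20, 3/10), H(X) = 1.5813 bits
P(Y) = (19/40, 21/40), H(Y) = 0.9982 bits

Joint entropy: H(X,Y) = 2.5552 bits

I(X;Y) = 1.5813 + 0.9982 - 2.5552 = 0.0243 bits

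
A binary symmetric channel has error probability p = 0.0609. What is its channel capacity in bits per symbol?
0.6690 bits

For a binary symmetric channel (BSC) with error probability p:
Capacity C = 1 - H(p) bits per symbol

where H(p) = -p log₂(p) - (1-p) log₂(1-p) is the binary entropy function.

H(0.0609) = 0.3310 bits
C = 1 - 0.3310 = 0.6690 bits per symbol

This means we can reliably transmit up to 0.6690 bits of information per channel use.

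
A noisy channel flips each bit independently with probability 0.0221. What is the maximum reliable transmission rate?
0.8469 bits

For a binary symmetric channel (BSC) with error probability p:
Capacity C = 1 - H(p) bits per symbol

where H(p) = -p log₂(p) - (1-p) log₂(1-p) is the binary entropy function.

H(0.0221) = 0.1531 bits
C = 1 - 0.1531 = 0.8469 bits per symbol

This means we can reliably transmit up to 0.8469 bits of information per channel use.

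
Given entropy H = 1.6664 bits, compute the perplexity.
3.1742

Perplexity is 2^H (or exp(H) for natural log).

H = 1.6664 bits
Perplexity = 2^1.6664 = 3.1742

Interpretation: The model's uncertainty is equivalent to choosing uniformly among 3.2 options.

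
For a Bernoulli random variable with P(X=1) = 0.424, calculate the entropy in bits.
0.9833 bits

The binary entropy function is:
H(p) = -p log(p) - (1-p) log(1-p)

H(0.424) = -0.424 × log_2(0.424) - 0.576 × log_2(0.576)
H(0.424) = 0.9833 bits

Note: Binary entropy is maximized at p=0.5 (H=1 bit) and minimized at p=0 or p=1 (H=0).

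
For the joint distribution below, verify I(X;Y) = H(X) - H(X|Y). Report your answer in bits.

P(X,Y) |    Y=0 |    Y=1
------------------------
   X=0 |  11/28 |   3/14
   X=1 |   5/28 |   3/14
I(X;Y) = 0.0260 bits

Mutual information has multiple equivalent forms:
- I(X;Y) = H(X) - H(X|Y)
- I(X;Y) = H(Y) - H(Y|X)
- I(X;Y) = H(X) + H(Y) - H(X,Y)

Computing all quantities:
H(X) = 0.9666, H(Y) = 0.9852, H(X,Y) = 1.9258
H(X|Y) = 0.9406, H(Y|X) = 0.9592

Verification:
H(X) - H(X|Y) = 0.9666 - 0.9406 = 0.0260
H(Y) - H(Y|X) = 0.9852 - 0.9592 = 0.0260
H(X) + H(Y) - H(X,Y) = 0.9666 + 0.9852 - 1.9258 = 0.0260

All forms give I(X;Y) = 0.0260 bits. ✓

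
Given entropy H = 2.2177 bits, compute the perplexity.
4.6515

Perplexity is 2^H (or exp(H) for natural log).

H = 2.2177 bits
Perplexity = 2^2.2177 = 4.6515

Interpretation: The model's uncertainty is equivalent to choosing uniformly among 4.7 options.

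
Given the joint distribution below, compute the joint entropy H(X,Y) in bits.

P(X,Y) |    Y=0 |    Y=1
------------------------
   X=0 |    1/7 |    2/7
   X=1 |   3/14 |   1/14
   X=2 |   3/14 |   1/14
2.4138 bits

Joint entropy is H(X,Y) = -Σ_{x,y} p(x,y) log p(x,y).

Summing over all non-zero entries:
H(X,Y) = -[1/7·log_2(1/7) + 2/7·log_2(2/7) + 3/14·log_2(3/14) + 1/14·log_2(1/14) + 3/14·log_2(3/14) + 1/14·log_2(1/14)]
H(X,Y) = 2.4138 bits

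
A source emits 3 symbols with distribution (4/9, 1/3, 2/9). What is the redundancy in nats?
0.0378 nats

Redundancy measures how far a source is from maximum entropy:
R = H_max - H(X)

Maximum entropy for 3 symbols: H_max = log_e(3) = 1.0986 nats
Actual entropy: H(X) = 1.0609 nats
Redundancy: R = 1.0986 - 1.0609 = 0.0378 nats

This redundancy represents potential for compression: the source could be compressed by 0.0378 nats per symbol.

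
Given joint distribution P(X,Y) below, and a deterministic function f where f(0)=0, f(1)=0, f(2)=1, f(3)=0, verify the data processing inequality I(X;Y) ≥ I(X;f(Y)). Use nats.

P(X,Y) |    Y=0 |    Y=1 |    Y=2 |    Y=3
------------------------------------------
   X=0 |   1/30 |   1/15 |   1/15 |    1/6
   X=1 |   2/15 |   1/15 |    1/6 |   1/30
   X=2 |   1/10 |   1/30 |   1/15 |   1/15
I(X;Y) = 0.1110, I(X;f(Y)) = 0.0224, inequality holds: 0.1110 ≥ 0.0224

Data Processing Inequality: For any Markov chain X → Y → Z, we have I(X;Y) ≥ I(X;Z).

Here Z = f(Y) is a deterministic function of Y, forming X → Y → Z.

Original I(X;Y) = 0.1110 nats

After applying f:
P(X,Z) where Z=f(Y):
- P(X,Z=0) = P(X,Y=0) + P(X,Y=1) + P(X,Y=3)
- P(X,Z=1) = P(X,Y=2)

I(X;Z) = I(X;f(Y)) = 0.0224 nats

Verification: 0.1110 ≥ 0.0224 ✓

Information cannot be created by processing; the function f can only lose information about X.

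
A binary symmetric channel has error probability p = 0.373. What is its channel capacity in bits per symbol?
0.0471 bits

For a binary symmetric channel (BSC) with error probability p:
Capacity C = 1 - H(p) bits per symbol

where H(p) = -p log₂(p) - (1-p) log₂(1-p) is the binary entropy function.

H(0.373) = 0.9529 bits
C = 1 - 0.9529 = 0.0471 bits per symbol

This means we can reliably transmit up to 0.0471 bits of information per channel use.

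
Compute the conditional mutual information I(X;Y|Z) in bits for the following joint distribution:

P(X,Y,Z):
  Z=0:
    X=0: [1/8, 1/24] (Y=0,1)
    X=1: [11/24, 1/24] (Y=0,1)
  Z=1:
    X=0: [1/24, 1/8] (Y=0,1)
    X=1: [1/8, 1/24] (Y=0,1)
0.0832 bits

Conditional mutual information: I(X;Y|Z) = H(X|Z) + H(Y|Z) - H(X,Y|Z)

H(Z) = 0.9183
H(X,Z) = 1.7925 → H(X|Z) = 0.8742
H(Y,Z) = 1.6140 → H(Y|Z) = 0.6957
H(X,Y,Z) = 2.4050 → H(X,Y|Z) = 1.4867

I(X;Y|Z) = 0.8742 + 0.6957 - 1.4867 = 0.0832 bits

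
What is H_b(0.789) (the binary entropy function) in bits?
0.7434 bits

The binary entropy function is:
H(p) = -p log(p) - (1-p) log(1-p)

H(0.789) = -0.789 × log_2(0.789) - 0.211 × log_2(0.211)
H(0.789) = 0.7434 bits

Note: Binary entropy is maximized at p=0.5 (H=1 bit) and minimized at p=0 or p=1 (H=0).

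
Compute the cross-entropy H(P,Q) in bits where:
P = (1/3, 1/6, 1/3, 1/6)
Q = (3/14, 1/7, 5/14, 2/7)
2.0051 bits

Cross-entropy: H(P,Q) = -Σ p(x) log q(x)

Alternatively: H(P,Q) = H(P) + D_KL(P||Q)
H(P) = 1.9183 bits
D_KL(P||Q) = 0.0868 bits

H(P,Q) = 1.9183 + 0.0868 = 2.0051 bits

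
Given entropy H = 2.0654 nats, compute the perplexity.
7.8885

Perplexity is e^H (or exp(H) for natural log).

H = 2.0654 nats
Perplexity = e^2.0654 = 7.8885

Interpretation: The model's uncertainty is equivalent to choosing uniformly among 7.9 options.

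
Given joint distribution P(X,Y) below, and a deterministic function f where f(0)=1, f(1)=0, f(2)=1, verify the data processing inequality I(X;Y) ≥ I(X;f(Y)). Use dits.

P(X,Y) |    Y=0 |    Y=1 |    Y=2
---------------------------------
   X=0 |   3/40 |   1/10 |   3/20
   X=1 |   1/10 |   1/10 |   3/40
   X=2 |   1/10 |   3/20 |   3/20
I(X;Y) = 0.0060, I(X;f(Y)) = 0.0009, inequality holds: 0.0060 ≥ 0.0009

Data Processing Inequality: For any Markov chain X → Y → Z, we have I(X;Y) ≥ I(X;Z).

Here Z = f(Y) is a deterministic function of Y, forming X → Y → Z.

Original I(X;Y) = 0.0060 dits

After applying f:
P(X,Z) where Z=f(Y):
- P(X,Z=0) = P(X,Y=1)
- P(X,Z=1) = P(X,Y=0) + P(X,Y=2)

I(X;Z) = I(X;f(Y)) = 0.0009 dits

Verification: 0.0060 ≥ 0.0009 ✓

Information cannot be created by processing; the function f can only lose information about X.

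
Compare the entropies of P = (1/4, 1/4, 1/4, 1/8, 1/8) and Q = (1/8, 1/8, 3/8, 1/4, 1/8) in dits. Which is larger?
P

Computing entropies in dits:
H(P) = 0.6773
H(Q) = 0.6489

Distribution P has higher entropy.

Intuition: The distribution closer to uniform (more spread out) has higher entropy.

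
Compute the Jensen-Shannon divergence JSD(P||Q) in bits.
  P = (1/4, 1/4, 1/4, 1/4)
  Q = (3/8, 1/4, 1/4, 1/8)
0.0244 bits

Jensen-Shannon divergence is:
JSD(P||Q) = 0.5 × D_KL(P||M) + 0.5 × D_KL(Q||M)
where M = 0.5 × (P + Q) is the mixture distribution.

M = 0.5 × (1/4, 1/4, 1/4, 1/4) + 0.5 × (3/8, 1/4, 1/4, 1/8) = (5/16, 1/4, 1/4, 3/16)

D_KL(P||M) = 0.0233 bits
D_KL(Q||M) = 0.0255 bits

JSD(P||Q) = 0.5 × 0.0233 + 0.5 × 0.0255 = 0.0244 bits

Unlike KL divergence, JSD is symmetric and bounded: 0 ≤ JSD ≤ log(2).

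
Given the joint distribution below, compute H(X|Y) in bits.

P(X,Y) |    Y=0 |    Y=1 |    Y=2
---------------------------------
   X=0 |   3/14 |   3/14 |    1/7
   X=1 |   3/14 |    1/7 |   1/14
0.9721 bits

Using the chain rule: H(X|Y) = H(X,Y) - H(Y)

First, compute H(X,Y) = 2.5027 bits

Marginal P(Y) = (3/7, 5/14, 3/14)
H(Y) = 1.5306 bits

H(X|Y) = H(X,Y) - H(Y) = 2.5027 - 1.5306 = 0.9721 bits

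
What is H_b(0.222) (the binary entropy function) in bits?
0.7638 bits

The binary entropy function is:
H(p) = -p log(p) - (1-p) log(1-p)

H(0.222) = -0.222 × log_2(0.222) - 0.778 × log_2(0.778)
H(0.222) = 0.7638 bits

Note: Binary entropy is maximized at p=0.5 (H=1 bit) and minimized at p=0 or p=1 (H=0).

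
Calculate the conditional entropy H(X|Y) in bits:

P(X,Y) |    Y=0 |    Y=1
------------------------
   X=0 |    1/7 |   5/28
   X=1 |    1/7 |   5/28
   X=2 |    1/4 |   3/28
1.5387 bits

Using the chain rule: H(X|Y) = H(X,Y) - H(Y)

First, compute H(X,Y) = 2.5350 bits

Marginal P(Y) = (15/28, 13/28)
H(Y) = 0.9963 bits

H(X|Y) = H(X,Y) - H(Y) = 2.5350 - 0.9963 = 1.5387 bits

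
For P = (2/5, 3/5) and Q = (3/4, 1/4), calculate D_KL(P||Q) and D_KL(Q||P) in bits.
D_KL(P||Q) = 0.3951, D_KL(Q||P) = 0.3644

KL divergence is not symmetric: D_KL(P||Q) ≠ D_KL(Q||P) in general.

D_KL(P||Q) = 0.3951 bits
D_KL(Q||P) = 0.3644 bits

No, they are not equal!

This asymmetry is why KL divergence is not a true distance metric.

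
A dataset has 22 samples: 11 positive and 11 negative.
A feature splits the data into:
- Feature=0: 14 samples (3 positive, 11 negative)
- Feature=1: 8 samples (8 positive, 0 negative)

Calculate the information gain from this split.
0.5230 bits

Information Gain = H(Y) - H(Y|Feature)

Before split:
P(positive) = 11/22 = 0.5000
H(Y) = 1.0000 bits

After split:
Feature=0: H = 0.7496 bits (weight = 14/22)
Feature=1: H = 0.0000 bits (weight = 8/22)
H(Y|Feature) = (14/22)×0.7496 + (8/22)×0.0000 = 0.4770 bits

Information Gain = 1.0000 - 0.4770 = 0.5230 bits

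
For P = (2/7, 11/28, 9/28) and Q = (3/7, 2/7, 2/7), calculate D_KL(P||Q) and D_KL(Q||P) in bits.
D_KL(P||Q) = 0.0680, D_KL(Q||P) = 0.0709

KL divergence is not symmetric: D_KL(P||Q) ≠ D_KL(Q||P) in general.

D_KL(P||Q) = 0.0680 bits
D_KL(Q||P) = 0.0709 bits

No, they are not equal!

This asymmetry is why KL divergence is not a true distance metric.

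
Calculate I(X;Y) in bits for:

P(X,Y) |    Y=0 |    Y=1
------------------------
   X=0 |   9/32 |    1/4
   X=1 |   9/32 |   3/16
0.0036 bits

Mutual information: I(X;Y) = H(X) + H(Y) - H(X,Y)

Marginals:
P(X) = (17/32, 15/32), H(X) = 0.9972 bits
P(Y) = (9/16, 7/16), H(Y) = 0.9887 bits

Joint entropy: H(X,Y) = 1.9822 bits

I(X;Y) = 0.9972 + 0.9887 - 1.9822 = 0.0036 bits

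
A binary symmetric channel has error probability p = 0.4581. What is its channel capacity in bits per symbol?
0.0051 bits

For a binary symmetric channel (BSC) with error probability p:
Capacity C = 1 - H(p) bits per symbol

where H(p) = -p log₂(p) - (1-p) log₂(1-p) is the binary entropy function.

H(0.4581) = 0.9949 bits
C = 1 - 0.9949 = 0.0051 bits per symbol

This means we can reliably transmit up to 0.0051 bits of information per channel use.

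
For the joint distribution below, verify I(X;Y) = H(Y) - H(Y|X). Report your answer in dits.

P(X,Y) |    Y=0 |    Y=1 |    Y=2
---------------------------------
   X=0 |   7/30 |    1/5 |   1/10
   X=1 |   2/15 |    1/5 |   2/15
I(X;Y) = 0.0061 dits

Mutual information has multiple equivalent forms:
- I(X;Y) = H(X) - H(X|Y)
- I(X;Y) = H(Y) - H(Y|X)
- I(X;Y) = H(X) + H(Y) - H(X,Y)

Computing all quantities:
H(X) = 0.3001, H(Y) = 0.4664, H(X,Y) = 0.7604
H(X|Y) = 0.2940, H(Y|X) = 0.4603

Verification:
H(X) - H(X|Y) = 0.3001 - 0.2940 = 0.0061
H(Y) - H(Y|X) = 0.4664 - 0.4603 = 0.0061
H(X) + H(Y) - H(X,Y) = 0.3001 + 0.4664 - 0.7604 = 0.0061

All forms give I(X;Y) = 0.0061 dits. ✓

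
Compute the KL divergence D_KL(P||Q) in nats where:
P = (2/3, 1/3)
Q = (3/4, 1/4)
0.0174 nats

KL divergence: D_KL(P||Q) = Σ p(x) log(p(x)/q(x))

Computing term by term:
  x=0: 2/3 × log_e[(2/3)/(3/4)] = 2/3 × -0.1178 = -0.0785
  x=1: 1/3 × log_e[(1/3)/(1/4)] = 1/3 × 0.2877 = 0.0959

D_KL(P||Q) = 0.0174 nats

Note: KL divergence is always non-negative and equals 0 iff P = Q.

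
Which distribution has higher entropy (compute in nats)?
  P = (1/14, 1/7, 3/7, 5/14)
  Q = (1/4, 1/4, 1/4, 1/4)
Q

Computing entropies in nats:
H(P) = 1.1973
H(Q) = 1.3863

Distribution Q has higher entropy.

Intuition: The distribution closer to uniform (more spread out) has higher entropy.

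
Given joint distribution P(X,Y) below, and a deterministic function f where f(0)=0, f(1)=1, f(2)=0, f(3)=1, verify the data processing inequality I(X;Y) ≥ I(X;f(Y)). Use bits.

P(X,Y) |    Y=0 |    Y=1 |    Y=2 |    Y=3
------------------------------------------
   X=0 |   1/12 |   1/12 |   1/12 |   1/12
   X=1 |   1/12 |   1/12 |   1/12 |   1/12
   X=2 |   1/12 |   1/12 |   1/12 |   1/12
I(X;Y) = 0.0000, I(X;f(Y)) = 0.0000, inequality holds: 0.0000 ≥ 0.0000

Data Processing Inequality: For any Markov chain X → Y → Z, we have I(X;Y) ≥ I(X;Z).

Here Z = f(Y) is a deterministic function of Y, forming X → Y → Z.

Original I(X;Y) = 0.0000 bits

After applying f:
P(X,Z) where Z=f(Y):
- P(X,Z=0) = P(X,Y=0) + P(X,Y=2)
- P(X,Z=1) = P(X,Y=1) + P(X,Y=3)

I(X;Z) = I(X;f(Y)) = 0.0000 bits

Verification: 0.0000 ≥ 0.0000 ✓

Information cannot be created by processing; the function f can only lose information about X.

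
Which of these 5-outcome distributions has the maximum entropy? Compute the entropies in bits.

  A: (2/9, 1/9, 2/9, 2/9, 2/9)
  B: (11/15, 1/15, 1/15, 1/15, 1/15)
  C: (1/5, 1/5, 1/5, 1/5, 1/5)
C

For a discrete distribution over n outcomes, entropy is maximized by the uniform distribution.

Computing entropies:
H(A) = 2.2810 bits
H(B) = 1.3700 bits
H(C) = 2.3219 bits

The uniform distribution (where all probabilities equal 1/5) achieves the maximum entropy of log_2(5) = 2.3219 bits.

Distribution C has the highest entropy.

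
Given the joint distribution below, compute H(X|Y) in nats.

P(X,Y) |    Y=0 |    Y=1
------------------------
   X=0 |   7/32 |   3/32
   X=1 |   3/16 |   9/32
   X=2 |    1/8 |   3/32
1.0157 nats

Using the chain rule: H(X|Y) = H(X,Y) - H(Y)

First, compute H(X,Y) = 1.7069 nats

Marginal P(Y) = (17/32, 15/32)
H(Y) = 0.6912 nats

H(X|Y) = H(X,Y) - H(Y) = 1.7069 - 0.6912 = 1.0157 nats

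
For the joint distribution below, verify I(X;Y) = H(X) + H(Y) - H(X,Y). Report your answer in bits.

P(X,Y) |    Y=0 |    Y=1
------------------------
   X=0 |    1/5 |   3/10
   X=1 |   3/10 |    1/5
I(X;Y) = 0.0290 bits

Mutual information has multiple equivalent forms:
- I(X;Y) = H(X) - H(X|Y)
- I(X;Y) = H(Y) - H(Y|X)
- I(X;Y) = H(X) + H(Y) - H(X,Y)

Computing all quantities:
H(X) = 1.0000, H(Y) = 1.0000, H(X,Y) = 1.9710
H(X|Y) = 0.9710, H(Y|X) = 0.9710

Verification:
H(X) - H(X|Y) = 1.0000 - 0.9710 = 0.0290
H(Y) - H(Y|X) = 1.0000 - 0.9710 = 0.0290
H(X) + H(Y) - H(X,Y) = 1.0000 + 1.0000 - 1.9710 = 0.0290

All forms give I(X;Y) = 0.0290 bits. ✓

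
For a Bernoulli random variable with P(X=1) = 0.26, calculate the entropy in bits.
0.8267 bits

The binary entropy function is:
H(p) = -p log(p) - (1-p) log(1-p)

H(0.26) = -0.26 × log_2(0.26) - 0.74 × log_2(0.74)
H(0.26) = 0.8267 bits

Note: Binary entropy is maximized at p=0.5 (H=1 bit) and minimized at p=0 or p=1 (H=0).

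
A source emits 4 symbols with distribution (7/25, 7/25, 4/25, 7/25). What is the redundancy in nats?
0.0238 nats

Redundancy measures how far a source is from maximum entropy:
R = H_max - H(X)

Maximum entropy for 4 symbols: H_max = log_e(4) = 1.3863 nats
Actual entropy: H(X) = 1.3625 nats
Redundancy: R = 1.3863 - 1.3625 = 0.0238 nats

This redundancy represents potential for compression: the source could be compressed by 0.0238 nats per symbol.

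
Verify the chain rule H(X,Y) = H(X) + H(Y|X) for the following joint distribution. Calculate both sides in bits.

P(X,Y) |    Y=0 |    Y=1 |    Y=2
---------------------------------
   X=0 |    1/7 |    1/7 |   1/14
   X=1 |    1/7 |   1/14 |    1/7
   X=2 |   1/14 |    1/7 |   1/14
H(X,Y) = 3.0931, H(X) = 1.5774, H(Y|X) = 1.5157 (all in bits)

Chain rule: H(X,Y) = H(X) + H(Y|X)

Left side — joint entropy directly:
H(X,Y) = -Σ p(x,y) log p(x,y) = 3.0931 bits

Right side — compute H(Y|X) from the conditional distributions:
P(X) = (5/14, 5/14, 2/7), so H(X) = 1.5774 bits
H(Y|X) = Σ_x P(X=x) · H(Y|X=x):
  P(Y|X=0) = (2/5, 2/5, 1/5), H(Y|X=0) = 1.5219, weight P(X=0) = 5/14
  P(Y|X=1) = (2/5, 1/5, 2/5), H(Y|X=1) = 1.5219, weight P(X=1) = 5/14
  P(Y|X=2) = (1/4, 1/2, 1/4), H(Y|X=2) = 1.5000, weight P(X=2) = 2/7
H(Y|X) = 1.5157 bits

H(X) + H(Y|X) = 1.5774 + 1.5157 = 3.0931 bits

Both sides equal 3.0931 bits. ✓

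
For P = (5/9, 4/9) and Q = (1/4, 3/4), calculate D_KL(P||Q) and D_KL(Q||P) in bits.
D_KL(P||Q) = 0.3045, D_KL(Q||P) = 0.2782

KL divergence is not symmetric: D_KL(P||Q) ≠ D_KL(Q||P) in general.

D_KL(P||Q) = 0.3045 bits
D_KL(Q||P) = 0.2782 bits

No, they are not equal!

This asymmetry is why KL divergence is not a true distance metric.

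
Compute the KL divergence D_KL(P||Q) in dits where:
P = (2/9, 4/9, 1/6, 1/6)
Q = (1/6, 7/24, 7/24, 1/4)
0.0392 dits

KL divergence: D_KL(P||Q) = Σ p(x) log(p(x)/q(x))

Computing term by term:
  x=0: 2/9 × log_10[(2/9)/(1/6)] = 2/9 × 0.1249 = 0.0278
  x=1: 4/9 × log_10[(4/9)/(7/24)] = 4/9 × 0.1829 = 0.0813
  x=2: 1/6 × log_10[(1/6)/(7/24)] = 1/6 × -0.2430 = -0.0405
  x=3: 1/6 × log_10[(1/6)/(1/4)] = 1/6 × -0.1761 = -0.0293

D_KL(P||Q) = 0.0392 dits

Note: KL divergence is always non-negative and equals 0 iff P = Q.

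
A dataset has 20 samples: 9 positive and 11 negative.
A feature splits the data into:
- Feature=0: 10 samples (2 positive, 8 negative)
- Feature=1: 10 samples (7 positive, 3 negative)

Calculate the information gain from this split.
0.1912 bits

Information Gain = H(Y) - H(Y|Feature)

Before split:
P(positive) = 9/20 = 0.4500
H(Y) = 0.9928 bits

After split:
Feature=0: H = 0.7219 bits (weight = 10/20)
Feature=1: H = 0.8813 bits (weight = 10/20)
H(Y|Feature) = (10/20)×0.7219 + (10/20)×0.8813 = 0.8016 bits

Information Gain = 0.9928 - 0.8016 = 0.1912 bits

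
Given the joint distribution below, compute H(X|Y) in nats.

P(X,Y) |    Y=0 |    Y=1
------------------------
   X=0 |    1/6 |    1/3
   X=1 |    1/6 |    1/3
0.6931 nats

Using the chain rule: H(X|Y) = H(X,Y) - H(Y)

First, compute H(X,Y) = 1.3297 nats

Marginal P(Y) = (1/3, 2/3)
H(Y) = 0.6365 nats

H(X|Y) = H(X,Y) - H(Y) = 1.3297 - 0.6365 = 0.6931 nats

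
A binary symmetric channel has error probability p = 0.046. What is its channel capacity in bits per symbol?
0.7308 bits

For a binary symmetric channel (BSC) with error probability p:
Capacity C = 1 - H(p) bits per symbol

where H(p) = -p log₂(p) - (1-p) log₂(1-p) is the binary entropy function.

H(0.046) = 0.2692 bits
C = 1 - 0.2692 = 0.7308 bits per symbol

This means we can reliably transmit up to 0.7308 bits of information per channel use.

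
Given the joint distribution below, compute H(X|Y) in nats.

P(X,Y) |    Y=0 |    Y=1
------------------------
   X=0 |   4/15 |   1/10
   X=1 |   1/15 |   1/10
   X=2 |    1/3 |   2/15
0.9919 nats

Using the chain rule: H(X|Y) = H(X,Y) - H(Y)

First, compute H(X,Y) = 1.6284 nats

Marginal P(Y) = (2/3, 1/3)
H(Y) = 0.6365 nats

H(X|Y) = H(X,Y) - H(Y) = 1.6284 - 0.6365 = 0.9919 nats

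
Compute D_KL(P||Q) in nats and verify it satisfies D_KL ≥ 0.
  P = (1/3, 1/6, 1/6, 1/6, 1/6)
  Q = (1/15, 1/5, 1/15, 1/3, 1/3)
0.4278 nats

KL divergence satisfies the Gibbs inequality: D_KL(P||Q) ≥ 0 for all distributions P, Q.

D_KL(P||Q) = Σ p(x) log(p(x)/q(x))
Term by term:
  x=0: 1/3 × log_e[(1/3)/(1/15)] = 0.5365
  x=1: 1/6 × log_e[(1/6)/(1/5)] = -0.0304
  x=2: 1/6 × log_e[(1/6)/(1/15)] = 0.1527
  x=3: 1/6 × log_e[(1/6)/(1/3)] = -0.1155
  x=4: 1/6 × log_e[(1/6)/(1/3)] = -0.1155
D_KL(P||Q) = 0.4278 nats

D_KL(P||Q) = 0.4278 ≥ 0 ✓

This non-negativity is a fundamental property: relative entropy cannot be negative because it measures how different Q is from P.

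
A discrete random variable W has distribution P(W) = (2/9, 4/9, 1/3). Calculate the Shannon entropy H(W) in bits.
1.5305 bits

Shannon entropy is H(X) = -Σ p(x) log p(x).

For P = (2/9, 4/9, 1/3):
H = -2/9 × log_2(2/9) -4/9 × log_2(4/9) -1/3 × log_2(1/3)
H = 1.5305 bits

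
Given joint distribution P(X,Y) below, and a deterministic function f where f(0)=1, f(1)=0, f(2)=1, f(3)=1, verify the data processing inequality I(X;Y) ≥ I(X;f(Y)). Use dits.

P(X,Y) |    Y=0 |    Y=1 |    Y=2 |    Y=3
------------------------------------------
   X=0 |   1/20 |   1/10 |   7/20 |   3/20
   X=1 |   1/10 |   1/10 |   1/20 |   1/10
I(X;Y) = 0.0410, I(X;f(Y)) = 0.0052, inequality holds: 0.0410 ≥ 0.0052

Data Processing Inequality: For any Markov chain X → Y → Z, we have I(X;Y) ≥ I(X;Z).

Here Z = f(Y) is a deterministic function of Y, forming X → Y → Z.

Original I(X;Y) = 0.0410 dits

After applying f:
P(X,Z) where Z=f(Y):
- P(X,Z=0) = P(X,Y=1)
- P(X,Z=1) = P(X,Y=0) + P(X,Y=2) + P(X,Y=3)

I(X;Z) = I(X;f(Y)) = 0.0052 dits

Verification: 0.0410 ≥ 0.0052 ✓

Information cannot be created by processing; the function f can only lose information about X.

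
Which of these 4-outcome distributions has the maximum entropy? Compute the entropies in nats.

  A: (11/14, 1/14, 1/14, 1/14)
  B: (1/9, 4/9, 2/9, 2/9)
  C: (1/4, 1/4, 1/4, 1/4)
C

For a discrete distribution over n outcomes, entropy is maximized by the uniform distribution.

Computing entropies:
H(A) = 0.7550 nats
H(B) = 1.2730 nats
H(C) = 1.3863 nats

The uniform distribution (where all probabilities equal 1/4) achieves the maximum entropy of log_e(4) = 1.3863 nats.

Distribution C has the highest entropy.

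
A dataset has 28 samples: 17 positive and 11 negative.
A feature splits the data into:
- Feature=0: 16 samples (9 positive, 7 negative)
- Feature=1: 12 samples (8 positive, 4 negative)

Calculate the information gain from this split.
0.0081 bits

Information Gain = H(Y) - H(Y|Feature)

Before split:
P(positive) = 17/28 = 0.6071
H(Y) = 0.9666 bits

After split:
Feature=0: H = 0.9887 bits (weight = 16/28)
Feature=1: H = 0.9183 bits (weight = 12/28)
H(Y|Feature) = (16/28)×0.9887 + (12/28)×0.9183 = 0.9585 bits

Information Gain = 0.9666 - 0.9585 = 0.0081 bits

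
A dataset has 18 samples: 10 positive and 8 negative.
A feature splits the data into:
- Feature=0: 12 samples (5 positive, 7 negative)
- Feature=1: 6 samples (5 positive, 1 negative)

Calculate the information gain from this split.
0.1212 bits

Information Gain = H(Y) - H(Y|Feature)

Before split:
P(positive) = 10/18 = 0.5556
H(Y) = 0.9911 bits

After split:
Feature=0: H = 0.9799 bits (weight = 12/18)
Feature=1: H = 0.6500 bits (weight = 6/18)
H(Y|Feature) = (12/18)×0.9799 + (6/18)×0.6500 = 0.8699 bits

Information Gain = 0.9911 - 0.8699 = 0.1212 bits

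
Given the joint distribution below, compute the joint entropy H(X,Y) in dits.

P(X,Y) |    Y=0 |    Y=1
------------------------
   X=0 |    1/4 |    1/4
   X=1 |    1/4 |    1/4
0.6021 dits

Joint entropy is H(X,Y) = -Σ_{x,y} p(x,y) log p(x,y).

Summing over all non-zero entries:
H(X,Y) = -[1/4·log_10(1/4) + 1/4·log_10(1/4) + 1/4·log_10(1/4) + 1/4·log_10(1/4)]
H(X,Y) = 0.6021 dits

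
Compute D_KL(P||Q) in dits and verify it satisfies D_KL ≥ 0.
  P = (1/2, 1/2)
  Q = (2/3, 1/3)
0.0256 dits

KL divergence satisfies the Gibbs inequality: D_KL(P||Q) ≥ 0 for all distributions P, Q.

D_KL(P||Q) = Σ p(x) log(p(x)/q(x))
Term by term:
  x=0: 1/2 × log_10[(1/2)/(2/3)] = -0.0625
  x=1: 1/2 × log_10[(1/2)/(1/3)] = 0.0880
D_KL(P||Q) = 0.0256 dits

D_KL(P||Q) = 0.0256 ≥ 0 ✓

This non-negativity is a fundamental property: relative entropy cannot be negative because it measures how different Q is from P.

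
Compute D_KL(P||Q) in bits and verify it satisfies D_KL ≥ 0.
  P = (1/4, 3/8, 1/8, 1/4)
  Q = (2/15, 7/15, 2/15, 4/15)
0.0735 bits

KL divergence satisfies the Gibbs inequality: D_KL(P||Q) ≥ 0 for all distributions P, Q.

D_KL(P||Q) = Σ p(x) log(p(x)/q(x))
Term by term:
  x=0: 1/4 × log_2[(1/4)/(2/15)] = 0.2267
  x=1: 3/8 × log_2[(3/8)/(7/15)] = -0.1183
  x=2: 1/8 × log_2[(1/8)/(2/15)] = -0.0116
  x=3: 1/4 × log_2[(1/4)/(4/15)] = -0.0233
D_KL(P||Q) = 0.0735 bits

D_KL(P||Q) = 0.0735 ≥ 0 ✓

This non-negativity is a fundamental property: relative entropy cannot be negative because it measures how different Q is from P.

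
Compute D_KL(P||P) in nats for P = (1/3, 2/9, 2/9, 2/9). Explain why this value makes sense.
0.0000 nats

KL divergence satisfies the Gibbs inequality: D_KL(P||Q) ≥ 0 for all distributions P, Q.

D_KL(P||Q) = Σ p(x) log(p(x)/q(x))
Each term is p(x) × log_e(p(x)/p(x)) = p(x) × log_e(1) = 0, so the sum is 0.
D_KL(P||Q) = 0.0000 nats

When P = Q, the KL divergence is exactly 0, as there is no 'divergence' between identical distributions.

This non-negativity is a fundamental property: relative entropy cannot be negative because it measures how different Q is from P.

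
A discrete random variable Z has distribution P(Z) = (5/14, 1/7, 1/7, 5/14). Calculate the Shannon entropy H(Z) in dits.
0.5609 dits

Shannon entropy is H(X) = -Σ p(x) log p(x).

For P = (5/14, 1/7, 1/7, 5/14):
H = -5/14 × log_10(5/14) -1/7 × log_10(1/7) -1/7 × log_10(1/7) -5/14 × log_10(5/14)
H = 0.5609 dits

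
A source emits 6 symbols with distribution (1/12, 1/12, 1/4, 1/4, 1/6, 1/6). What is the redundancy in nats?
0.0872 nats

Redundancy measures how far a source is from maximum entropy:
R = H_max - H(X)

Maximum entropy for 6 symbols: H_max = log_e(6) = 1.7918 nats
Actual entropy: H(X) = 1.7046 nats
Redundancy: R = 1.7918 - 1.7046 = 0.0872 nats

This redundancy represents potential for compression: the source could be compressed by 0.0872 nats per symbol.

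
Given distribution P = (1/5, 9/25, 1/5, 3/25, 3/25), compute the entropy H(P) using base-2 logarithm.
2.1935 bits

Shannon entropy is H(X) = -Σ p(x) log p(x).

For P = (1/5, 9/25, 1/5, 3/25, 3/25):
H = -1/5 × log_2(1/5) -9/25 × log_2(9/25) -1/5 × log_2(1/5) -3/25 × log_2(3/25) -3/25 × log_2(3/25)
H = 2.1935 bits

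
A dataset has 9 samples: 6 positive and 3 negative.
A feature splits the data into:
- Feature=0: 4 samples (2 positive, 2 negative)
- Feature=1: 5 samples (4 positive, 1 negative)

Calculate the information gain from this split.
0.0728 bits

Information Gain = H(Y) - H(Y|Feature)

Before split:
P(positive) = 6/9 = 0.6667
H(Y) = 0.9183 bits

After split:
Feature=0: H = 1.0000 bits (weight = 4/9)
Feature=1: H = 0.7219 bits (weight = 5/9)
H(Y|Feature) = (4/9)×1.0000 + (5/9)×0.7219 = 0.8455 bits

Information Gain = 0.9183 - 0.8455 = 0.0728 bits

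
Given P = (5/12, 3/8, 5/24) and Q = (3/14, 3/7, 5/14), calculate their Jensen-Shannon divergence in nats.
0.0273 nats

Jensen-Shannon divergence is:
JSD(P||Q) = 0.5 × D_KL(P||M) + 0.5 × D_KL(Q||M)
where M = 0.5 × (P + Q) is the mixture distribution.

M = 0.5 × (5/12, 3/8, 5/24) + 0.5 × (3/14, 3/7, 5/14) = (0.315476, 0.401786, 0.282738)

D_KL(P||M) = 0.0264 nats
D_KL(Q||M) = 0.0282 nats

JSD(P||Q) = 0.5 × 0.0264 + 0.5 × 0.0282 = 0.0273 nats

Unlike KL divergence, JSD is symmetric and bounded: 0 ≤ JSD ≤ log(2).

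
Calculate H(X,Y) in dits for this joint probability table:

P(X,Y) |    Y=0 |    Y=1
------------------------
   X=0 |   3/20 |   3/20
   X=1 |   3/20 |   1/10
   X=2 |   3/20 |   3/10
0.7512 dits

Joint entropy is H(X,Y) = -Σ_{x,y} p(x,y) log p(x,y).

Summing over all non-zero entries:
H(X,Y) = -[3/20·log_10(3/20) + 3/20·log_10(3/20) + 3/20·log_10(3/20) + 1/10·log_10(1/10) + 3/20·log_10(3/20) + 3/10·log_10(3/10)]
H(X,Y) = 0.7512 dits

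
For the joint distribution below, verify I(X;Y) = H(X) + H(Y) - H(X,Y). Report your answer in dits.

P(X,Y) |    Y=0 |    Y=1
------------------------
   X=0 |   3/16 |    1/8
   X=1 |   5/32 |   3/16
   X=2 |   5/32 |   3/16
I(X;Y) = 0.0040 dits

Mutual information has multiple equivalent forms:
- I(X;Y) = H(X) - H(X|Y)
- I(X;Y) = H(Y) - H(Y|X)
- I(X;Y) = H(X) + H(Y) - H(X,Y)

Computing all quantities:
H(X) = 0.4767, H(Y) = 0.3010, H(X,Y) = 0.7738
H(X|Y) = 0.4727, H(Y|X) = 0.2971

Verification:
H(X) - H(X|Y) = 0.4767 - 0.4727 = 0.0040
H(Y) - H(Y|X) = 0.3010 - 0.2971 = 0.0040
H(X) + H(Y) - H(X,Y) = 0.4767 + 0.3010 - 0.7738 = 0.0040

All forms give I(X;Y) = 0.0040 dits. ✓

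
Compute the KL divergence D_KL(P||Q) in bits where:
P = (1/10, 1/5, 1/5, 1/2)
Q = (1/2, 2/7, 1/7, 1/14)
1.1657 bits

KL divergence: D_KL(P||Q) = Σ p(x) log(p(x)/q(x))

Computing term by term:
  x=0: 1/10 × log_2[(1/10)/(1/2)] = 1/10 × -2.3219 = -0.2322
  x=1: 1/5 × log_2[(1/5)/(2/7)] = 1/5 × -0.5146 = -0.1029
  x=2: 1/5 × log_2[(1/5)/(1/7)] = 1/5 × 0.4854 = 0.0971
  x=3: 1/2 × log_2[(1/2)/(1/14)] = 1/2 × 2.8074 = 1.4037

D_KL(P||Q) = 1.1657 bits

Note: KL divergence is always non-negative and equals 0 iff P = Q.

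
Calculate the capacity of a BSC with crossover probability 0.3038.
0.1141 bits

For a binary symmetric channel (BSC) with error probability p:
Capacity C = 1 - H(p) bits per symbol

where H(p) = -p log₂(p) - (1-p) log₂(1-p) is the binary entropy function.

H(0.3038) = 0.8859 bits
C = 1 - 0.8859 = 0.1141 bits per symbol

This means we can reliably transmit up to 0.1141 bits of information per channel use.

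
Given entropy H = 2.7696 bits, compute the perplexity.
6.8192

Perplexity is 2^H (or exp(H) for natural log).

H = 2.7696 bits
Perplexity = 2^2.7696 = 6.8192

Interpretation: The model's uncertainty is equivalent to choosing uniformly among 6.8 options.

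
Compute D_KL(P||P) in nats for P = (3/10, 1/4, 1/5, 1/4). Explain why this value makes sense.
0.0000 nats

KL divergence satisfies the Gibbs inequality: D_KL(P||Q) ≥ 0 for all distributions P, Q.

D_KL(P||Q) = Σ p(x) log(p(x)/q(x))
Each term is p(x) × log_e(p(x)/p(x)) = p(x) × log_e(1) = 0, so the sum is 0.
D_KL(P||Q) = 0.0000 nats

When P = Q, the KL divergence is exactly 0, as there is no 'divergence' between identical distributions.

This non-negativity is a fundamental property: relative entropy cannot be negative because it measures how different Q is from P.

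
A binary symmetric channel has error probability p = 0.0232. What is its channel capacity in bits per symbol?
0.8410 bits

For a binary symmetric channel (BSC) with error probability p:
Capacity C = 1 - H(p) bits per symbol

where H(p) = -p log₂(p) - (1-p) log₂(1-p) is the binary entropy function.

H(0.0232) = 0.1590 bits
C = 1 - 0.1590 = 0.8410 bits per symbol

This means we can reliably transmit up to 0.8410 bits of information per channel use.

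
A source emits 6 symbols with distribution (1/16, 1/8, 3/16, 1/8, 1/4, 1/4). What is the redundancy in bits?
0.1321 bits

Redundancy measures how far a source is from maximum entropy:
R = H_max - H(X)

Maximum entropy for 6 symbols: H_max = log_2(6) = 2.5850 bits
Actual entropy: H(X) = 2.4528 bits
Redundancy: R = 2.5850 - 2.4528 = 0.1321 bits

This redundancy represents potential for compression: the source could be compressed by 0.1321 bits per symbol.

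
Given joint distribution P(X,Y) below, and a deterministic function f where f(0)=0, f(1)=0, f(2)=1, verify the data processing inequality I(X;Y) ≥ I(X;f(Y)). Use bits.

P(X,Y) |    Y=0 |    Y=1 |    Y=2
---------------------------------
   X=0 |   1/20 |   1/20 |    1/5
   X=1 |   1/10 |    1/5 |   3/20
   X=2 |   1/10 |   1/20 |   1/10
I(X;Y) = 0.0948, I(X;f(Y)) = 0.0613, inequality holds: 0.0948 ≥ 0.0613

Data Processing Inequality: For any Markov chain X → Y → Z, we have I(X;Y) ≥ I(X;Z).

Here Z = f(Y) is a deterministic function of Y, forming X → Y → Z.

Original I(X;Y) = 0.0948 bits

After applying f:
P(X,Z) where Z=f(Y):
- P(X,Z=0) = P(X,Y=0) + P(X,Y=1)
- P(X,Z=1) = P(X,Y=2)

I(X;Z) = I(X;f(Y)) = 0.0613 bits

Verification: 0.0948 ≥ 0.0613 ✓

Information cannot be created by processing; the function f can only lose information about X.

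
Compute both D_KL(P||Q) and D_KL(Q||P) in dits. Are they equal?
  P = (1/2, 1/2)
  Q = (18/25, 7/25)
D_KL(P||Q) = 0.0467, D_KL(Q||P) = 0.0435

KL divergence is not symmetric: D_KL(P||Q) ≠ D_KL(Q||P) in general.

D_KL(P||Q) = 0.0467 dits
D_KL(Q||P) = 0.0435 dits

No, they are not equal!

This asymmetry is why KL divergence is not a true distance metric.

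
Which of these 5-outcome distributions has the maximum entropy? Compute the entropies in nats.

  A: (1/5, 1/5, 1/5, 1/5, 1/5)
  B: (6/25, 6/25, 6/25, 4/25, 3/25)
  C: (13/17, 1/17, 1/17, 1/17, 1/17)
A

For a discrete distribution over n outcomes, entropy is maximized by the uniform distribution.

Computing entropies:
H(A) = 1.6094 nats
H(B) = 1.5752 nats
H(C) = 0.8718 nats

The uniform distribution (where all probabilities equal 1/5) achieves the maximum entropy of log_e(5) = 1.6094 nats.

Distribution A has the highest entropy.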